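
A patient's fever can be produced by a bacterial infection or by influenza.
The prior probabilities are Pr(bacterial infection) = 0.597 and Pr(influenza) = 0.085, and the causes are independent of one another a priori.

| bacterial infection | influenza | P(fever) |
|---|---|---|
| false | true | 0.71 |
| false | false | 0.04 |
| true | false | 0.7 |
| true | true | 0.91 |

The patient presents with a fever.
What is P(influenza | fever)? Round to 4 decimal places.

P(influenza | fever) ≈ 0.1508

For the numerator, keep only influenza=true terms: 0.024321 + 0.046178 = 0.070499
Normalizer over all consistent configurations: 0.04·0.403·0.915 + 0.71·0.403·0.085 + 0.7·0.597·0.915 + 0.91·0.597·0.085 = 0.467627
P(influenza | fever) = 0.070499/0.467627 ≈ 0.1508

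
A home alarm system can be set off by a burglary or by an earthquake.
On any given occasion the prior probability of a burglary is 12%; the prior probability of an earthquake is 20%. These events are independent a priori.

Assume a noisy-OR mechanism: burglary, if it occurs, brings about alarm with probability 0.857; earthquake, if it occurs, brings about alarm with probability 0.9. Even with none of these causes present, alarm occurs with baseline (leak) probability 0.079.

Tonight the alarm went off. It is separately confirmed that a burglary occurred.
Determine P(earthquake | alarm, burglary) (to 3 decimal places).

P(earthquake | alarm, burglary) ≈ 0.221

Under noisy-OR, P(alarm | causes) = 1 − (1−0.079)·∏(1−qᵢ) over the active causes.
By total probability over both values of earthquake:
  P(alarm | burglary) = 0.868297*0.8 + 0.98683*0.2
        = 0.694638 + 0.197366 = 0.892004
The terms with earthquake present sum to 0.197366, so
  P(earthquake | alarm, burglary) = 0.197366 / 0.892004 ≈ 0.221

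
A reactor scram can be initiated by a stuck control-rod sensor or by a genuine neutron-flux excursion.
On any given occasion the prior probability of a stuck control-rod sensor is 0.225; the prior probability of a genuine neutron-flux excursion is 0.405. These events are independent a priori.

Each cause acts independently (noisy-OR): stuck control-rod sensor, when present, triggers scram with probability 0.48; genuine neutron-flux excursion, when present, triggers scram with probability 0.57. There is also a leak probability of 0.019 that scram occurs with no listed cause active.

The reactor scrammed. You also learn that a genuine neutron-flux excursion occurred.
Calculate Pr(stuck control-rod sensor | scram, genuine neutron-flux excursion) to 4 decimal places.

Pr(stuck control-rod sensor | scram, genuine neutron-flux excursion) ≈ 0.2816

Under noisy-OR, P(scram | causes) = 1 − (1−0.019)·∏(1−qᵢ) over the active causes.
Numerator (weight on configurations with stuck control-rod sensor): 0.780648×0.225 = 0.175646
The normalizing constant is 0.57817×0.775 + 0.780648×0.225 = 0.623728
Posterior = 0.175646 / 0.623728 ≈ 0.2816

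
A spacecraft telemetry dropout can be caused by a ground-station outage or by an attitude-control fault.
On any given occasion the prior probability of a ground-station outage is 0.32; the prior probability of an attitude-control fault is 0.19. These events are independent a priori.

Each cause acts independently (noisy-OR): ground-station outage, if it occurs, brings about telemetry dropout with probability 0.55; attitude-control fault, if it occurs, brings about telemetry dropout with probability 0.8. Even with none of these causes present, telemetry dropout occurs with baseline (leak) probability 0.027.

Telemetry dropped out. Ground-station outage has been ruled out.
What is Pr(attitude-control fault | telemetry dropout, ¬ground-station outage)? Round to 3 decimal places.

Pr(attitude-control fault | telemetry dropout, ¬ground-station outage) ≈ 0.875

Under noisy-OR, P(telemetry dropout | causes) = 1 − (1−0.027)·∏(1−qᵢ) over the active causes.
Numerator (weight on configurations with attitude-control fault): 0.8054×0.19 = 0.153026
Normalizer over all consistent configurations: 0.027×0.81 + 0.8054×0.19 = 0.174896
P(attitude-control fault | telemetry dropout, ¬ground-station outage) = 0.153026/0.174896 ≈ 0.875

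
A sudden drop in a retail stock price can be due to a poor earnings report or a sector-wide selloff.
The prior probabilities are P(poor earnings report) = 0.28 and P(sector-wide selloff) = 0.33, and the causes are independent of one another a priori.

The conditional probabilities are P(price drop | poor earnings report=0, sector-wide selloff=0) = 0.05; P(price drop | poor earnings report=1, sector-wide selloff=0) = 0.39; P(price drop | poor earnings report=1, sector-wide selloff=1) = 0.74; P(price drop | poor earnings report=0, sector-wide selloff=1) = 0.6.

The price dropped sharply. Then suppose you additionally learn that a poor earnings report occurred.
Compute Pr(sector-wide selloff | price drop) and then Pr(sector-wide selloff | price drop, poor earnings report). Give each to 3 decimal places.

Pr(sector-wide selloff | price drop) ≈ 0.684; Pr(sector-wide selloff | price drop, poor earnings report) ≈ 0.483

Sum P(price drop|·) weighted by the priors over the 4 (poor earnings report, sector-wide selloff) configurations:
  P(price drop) = 0.05×0.72×0.67 + 0.6×0.72×0.33 + 0.39×0.28×0.67 + 0.74×0.28×0.33
        = 0.024120 + 0.142560 + 0.073164 + 0.068376 = 0.308220
The terms with sector-wide selloff present sum to 0.210936, so
  P(sector-wide selloff | price drop) = 0.210936 / 0.308220 ≈ 0.684

Now condition on the additional information:
Weight on sector-wide selloff=true, given the evidence: 0.74×0.33 = 0.244200
The normalizing constant is 0.39×0.67 + 0.74×0.33 = 0.505500
P(sector-wide selloff | price drop, poor earnings report) = 0.244200/0.505500 ≈ 0.483
Conditioning on poor earnings report lowers the posterior on sector-wide selloff: the classic explaining-away effect in a common-effect structure.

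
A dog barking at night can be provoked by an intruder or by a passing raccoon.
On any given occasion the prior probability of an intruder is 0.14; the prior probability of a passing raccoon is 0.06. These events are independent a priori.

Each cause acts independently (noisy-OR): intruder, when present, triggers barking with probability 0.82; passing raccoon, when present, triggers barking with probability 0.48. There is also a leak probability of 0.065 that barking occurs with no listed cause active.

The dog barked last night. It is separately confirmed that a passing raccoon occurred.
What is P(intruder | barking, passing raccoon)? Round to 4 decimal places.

P(intruder | barking, passing raccoon) ≈ 0.2243

Under noisy-OR, P(barking | causes) = 1 − (1−0.065)·∏(1−qᵢ) over the active causes.
P(barking | passing raccoon) = 0.5138·0.86 + 0.912484·0.14 = 0.441868 + 0.127748 = 0.569616
Restricting to configurations with intruder present: 0.912484·0.14 = 0.127748.
So P(intruder | barking, passing raccoon) = 0.127748/0.569616 ≈ 0.2243.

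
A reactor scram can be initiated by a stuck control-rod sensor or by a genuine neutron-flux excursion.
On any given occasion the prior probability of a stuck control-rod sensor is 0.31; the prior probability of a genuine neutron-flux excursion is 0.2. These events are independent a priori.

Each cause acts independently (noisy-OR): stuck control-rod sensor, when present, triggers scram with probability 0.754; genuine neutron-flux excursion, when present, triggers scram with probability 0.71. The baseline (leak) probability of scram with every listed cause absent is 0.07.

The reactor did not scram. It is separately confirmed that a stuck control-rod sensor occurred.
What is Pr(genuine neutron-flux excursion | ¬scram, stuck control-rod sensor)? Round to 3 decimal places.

Under noisy-OR, P(scram | causes) = 1 − (1−0.07)·∏(1−qᵢ) over the active causes.
P(¬scram | stuck control-rod sensor) = 0.22878*0.8 + 0.066346*0.2 = 0.183024 + 0.013269 = 0.196293
The genuine neutron-flux excursion-present share is 0.066346*0.2 = 0.013269.
P(genuine neutron-flux excursion | ¬scram, stuck control-rod sensor) = 0.013269 / 0.196293 ≈ 0.068

Pr(genuine neutron-flux excursion | ¬scram, stuck control-rod sensor) ≈ 0.068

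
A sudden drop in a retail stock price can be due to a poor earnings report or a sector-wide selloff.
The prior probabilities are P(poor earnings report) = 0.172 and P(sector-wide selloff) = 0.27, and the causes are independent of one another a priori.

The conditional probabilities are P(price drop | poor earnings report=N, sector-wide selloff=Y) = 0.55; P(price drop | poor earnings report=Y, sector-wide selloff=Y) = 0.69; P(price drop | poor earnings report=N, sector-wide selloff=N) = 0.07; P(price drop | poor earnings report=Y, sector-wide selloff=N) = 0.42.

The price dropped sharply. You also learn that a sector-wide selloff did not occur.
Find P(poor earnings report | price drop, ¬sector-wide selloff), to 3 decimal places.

P(poor earnings report | price drop, ¬sector-wide selloff) ≈ 0.555

Sum P(price drop|·) weighted by the priors over both values of poor earnings report:
  P(price drop | ¬sector-wide selloff) = 0.07×0.828 + 0.42×0.172
        = 0.057960 + 0.072240 = 0.130200
Configurations with poor earnings report contribute 0.072240, so
  P(poor earnings report | price drop, ¬sector-wide selloff) = 0.072240 / 0.130200 ≈ 0.555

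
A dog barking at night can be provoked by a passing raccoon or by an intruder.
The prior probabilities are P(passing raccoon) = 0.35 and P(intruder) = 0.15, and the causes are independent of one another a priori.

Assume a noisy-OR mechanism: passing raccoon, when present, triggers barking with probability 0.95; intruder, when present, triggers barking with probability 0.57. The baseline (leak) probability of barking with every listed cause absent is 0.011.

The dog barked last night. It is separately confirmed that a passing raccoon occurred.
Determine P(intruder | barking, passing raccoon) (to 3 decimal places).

Under noisy-OR, P(barking | causes) = 1 − (1−0.011)·∏(1−qᵢ) over the active causes.
Numerator (weight on configurations with intruder): 0.978737×0.15 = 0.146811
Normalizer over all consistent configurations: 0.95055×0.85 + 0.978737×0.15 = 0.954778
P(intruder | barking, passing raccoon) = 0.146811/0.954778 ≈ 0.154

P(intruder | barking, passing raccoon) ≈ 0.154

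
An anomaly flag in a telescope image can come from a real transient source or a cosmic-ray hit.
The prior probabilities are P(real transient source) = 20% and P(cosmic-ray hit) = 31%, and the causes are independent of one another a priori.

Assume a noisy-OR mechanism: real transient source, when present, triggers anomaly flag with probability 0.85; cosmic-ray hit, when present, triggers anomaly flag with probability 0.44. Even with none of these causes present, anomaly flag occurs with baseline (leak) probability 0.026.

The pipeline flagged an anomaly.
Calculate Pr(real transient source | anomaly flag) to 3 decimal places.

Pr(real transient source | anomaly flag) ≈ 0.579

Under noisy-OR, P(anomaly flag | causes) = 1 − (1−0.026)·∏(1−qᵢ) over the active causes.
P(anomaly flag) = 0.026*0.8*0.69 + 0.45456*0.8*0.31 + 0.8539*0.2*0.69 + 0.918184*0.2*0.31 = 0.014352 + 0.112731 + 0.117838 + 0.056927 = 0.301848
Restricting to configurations with real transient source present: 0.117838 + 0.056927 = 0.174765.
Hence the posterior is 0.174765/0.301848 ≈ 0.579.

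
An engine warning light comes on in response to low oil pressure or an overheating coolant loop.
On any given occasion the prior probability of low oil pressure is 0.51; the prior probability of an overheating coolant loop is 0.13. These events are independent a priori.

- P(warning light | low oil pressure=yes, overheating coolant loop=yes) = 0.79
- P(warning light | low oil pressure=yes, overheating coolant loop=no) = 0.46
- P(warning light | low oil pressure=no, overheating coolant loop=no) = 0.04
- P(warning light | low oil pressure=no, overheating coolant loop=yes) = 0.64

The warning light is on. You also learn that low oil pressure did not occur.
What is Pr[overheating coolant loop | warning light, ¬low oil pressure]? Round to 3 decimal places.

Numerator (weight on configurations with overheating coolant loop): 0.64×0.13 = 0.083200
The normalizing constant is 0.04×0.87 + 0.64×0.13 = 0.118000
P(overheating coolant loop | warning light, ¬low oil pressure) = 0.083200/0.118000 ≈ 0.705

Pr[overheating coolant loop | warning light, ¬low oil pressure] ≈ 0.705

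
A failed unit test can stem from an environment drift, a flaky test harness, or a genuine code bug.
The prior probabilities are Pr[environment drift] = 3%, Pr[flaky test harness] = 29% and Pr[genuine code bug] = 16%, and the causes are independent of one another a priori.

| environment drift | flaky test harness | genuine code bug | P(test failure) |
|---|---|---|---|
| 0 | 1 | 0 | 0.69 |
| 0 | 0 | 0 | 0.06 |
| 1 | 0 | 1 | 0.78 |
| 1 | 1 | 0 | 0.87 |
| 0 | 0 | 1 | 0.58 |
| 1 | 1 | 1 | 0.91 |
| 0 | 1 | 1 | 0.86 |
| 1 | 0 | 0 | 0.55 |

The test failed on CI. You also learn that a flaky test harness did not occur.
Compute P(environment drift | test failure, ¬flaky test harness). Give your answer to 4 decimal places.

Enumerate the 4 (environment drift, genuine code bug) configurations and weight by the priors:
  P(test failure | ¬flaky test harness) = 0.06*0.97*0.84 + 0.58*0.97*0.16 + 0.55*0.03*0.84 + 0.78*0.03*0.16
        = 0.048888 + 0.090016 + 0.013860 + 0.003744 = 0.156508
Configurations with environment drift contribute 0.017604, so
  P(environment drift | test failure, ¬flaky test harness) = 0.017604 / 0.156508 ≈ 0.1125

P(environment drift | test failure, ¬flaky test harness) ≈ 0.1125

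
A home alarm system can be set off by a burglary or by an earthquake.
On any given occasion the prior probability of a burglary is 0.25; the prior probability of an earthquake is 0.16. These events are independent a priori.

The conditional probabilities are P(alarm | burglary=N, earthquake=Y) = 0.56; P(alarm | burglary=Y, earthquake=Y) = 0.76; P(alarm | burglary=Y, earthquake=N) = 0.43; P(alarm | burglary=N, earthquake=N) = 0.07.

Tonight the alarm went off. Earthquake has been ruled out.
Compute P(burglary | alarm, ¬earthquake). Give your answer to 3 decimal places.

Sum P(alarm|·) weighted by the priors over both values of burglary:
  P(alarm | ¬earthquake) = 0.07·0.75 + 0.43·0.25
        = 0.052500 + 0.107500 = 0.160000
Configurations with burglary contribute 0.107500, so
  P(burglary | alarm, ¬earthquake) = 0.107500 / 0.160000 ≈ 0.672

P(burglary | alarm, ¬earthquake) ≈ 0.672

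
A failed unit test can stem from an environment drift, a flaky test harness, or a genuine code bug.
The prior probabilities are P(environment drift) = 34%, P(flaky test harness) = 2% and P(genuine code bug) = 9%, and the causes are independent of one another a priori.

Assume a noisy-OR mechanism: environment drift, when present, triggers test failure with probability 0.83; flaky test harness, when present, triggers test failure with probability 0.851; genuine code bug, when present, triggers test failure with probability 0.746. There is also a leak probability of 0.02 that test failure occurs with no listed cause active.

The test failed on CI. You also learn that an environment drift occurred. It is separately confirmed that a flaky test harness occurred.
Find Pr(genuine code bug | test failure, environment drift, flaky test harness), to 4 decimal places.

Pr(genuine code bug | test failure, environment drift, flaky test harness) ≈ 0.0916

Under noisy-OR, P(test failure | causes) = 1 − (1−0.02)·∏(1−qᵢ) over the active causes.
Weight on genuine code bug=true, given the evidence: 0.993695×0.09 = 0.089433
Normalizer over all consistent configurations: 0.975177×0.91 + 0.993695×0.09 = 0.976844
P(genuine code bug | test failure, environment drift, flaky test harness) = 0.089433/0.976844 ≈ 0.0916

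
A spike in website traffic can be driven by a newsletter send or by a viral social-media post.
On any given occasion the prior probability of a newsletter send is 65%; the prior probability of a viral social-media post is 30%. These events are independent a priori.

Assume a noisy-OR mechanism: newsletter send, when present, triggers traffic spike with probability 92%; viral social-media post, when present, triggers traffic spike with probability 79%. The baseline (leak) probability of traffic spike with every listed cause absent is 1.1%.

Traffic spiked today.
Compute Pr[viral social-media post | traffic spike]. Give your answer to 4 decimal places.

Under noisy-OR, P(traffic spike | causes) = 1 − (1−0.011)·∏(1−qᵢ) over the active causes.
By total probability over the 4 (newsletter send, viral social-media post) configurations:
  P(traffic spike) = 0.011·0.35·0.7 + 0.79231·0.35·0.3 + 0.92088·0.65·0.7 + 0.983385·0.65·0.3
        = 0.002695 + 0.083193 + 0.419000 + 0.191760 = 0.696648
Configurations with viral social-media post contribute 0.274953, so
  P(viral social-media post | traffic spike) = 0.274953 / 0.696648 ≈ 0.3947

Pr[viral social-media post | traffic spike] ≈ 0.3947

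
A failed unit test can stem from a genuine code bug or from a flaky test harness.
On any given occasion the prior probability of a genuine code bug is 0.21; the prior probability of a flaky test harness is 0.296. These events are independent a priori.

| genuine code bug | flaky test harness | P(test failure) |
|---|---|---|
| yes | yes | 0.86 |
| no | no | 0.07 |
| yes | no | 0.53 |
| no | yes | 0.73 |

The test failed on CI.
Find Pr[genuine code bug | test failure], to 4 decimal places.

Enumerate the 4 (genuine code bug, flaky test harness) configurations and weight by the priors:
  P(test failure) = 0.07*0.79*0.704 + 0.73*0.79*0.296 + 0.53*0.21*0.704 + 0.86*0.21*0.296
        = 0.038931 + 0.170703 + 0.078355 + 0.053458 = 0.341447
Configurations with genuine code bug contribute 0.131813, so
  P(genuine code bug | test failure) = 0.131813 / 0.341447 ≈ 0.3860

Pr[genuine code bug | test failure] ≈ 0.3860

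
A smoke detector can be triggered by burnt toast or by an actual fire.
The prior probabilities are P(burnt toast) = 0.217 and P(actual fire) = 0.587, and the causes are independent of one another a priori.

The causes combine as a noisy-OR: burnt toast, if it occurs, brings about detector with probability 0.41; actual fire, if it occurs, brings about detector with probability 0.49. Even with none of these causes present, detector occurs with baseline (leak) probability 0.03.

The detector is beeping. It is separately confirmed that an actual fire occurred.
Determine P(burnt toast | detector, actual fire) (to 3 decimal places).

Under noisy-OR, P(detector | causes) = 1 − (1−0.03)·∏(1−qᵢ) over the active causes.
By total probability over both values of burnt toast:
  P(detector | actual fire) = 0.5053×0.783 + 0.708127×0.217
        = 0.395650 + 0.153664 = 0.549314
Keeping only the burnt toast-present terms gives 0.153664, so
  P(burnt toast | detector, actual fire) = 0.153664 / 0.549314 ≈ 0.280

P(burnt toast | detector, actual fire) ≈ 0.280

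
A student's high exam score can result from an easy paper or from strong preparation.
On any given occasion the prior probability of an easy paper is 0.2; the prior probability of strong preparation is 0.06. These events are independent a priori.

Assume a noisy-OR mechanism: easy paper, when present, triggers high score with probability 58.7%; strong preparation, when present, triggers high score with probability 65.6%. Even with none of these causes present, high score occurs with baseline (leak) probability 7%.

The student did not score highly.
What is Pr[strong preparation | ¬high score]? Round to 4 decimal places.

Pr[strong preparation | ¬high score] ≈ 0.0215

Under noisy-OR, P(high score | causes) = 1 − (1−0.07)·∏(1−qᵢ) over the active causes.
For the numerator, keep only strong preparation=true terms: 0.015356 + 0.001586 = 0.016942
Denominator P(¬high score): 0.93·0.8·0.94 + 0.31992·0.8·0.06 + 0.38409·0.2·0.94 + 0.132127·0.2·0.06 = 0.788511
Posterior = 0.016942 / 0.788511 ≈ 0.0215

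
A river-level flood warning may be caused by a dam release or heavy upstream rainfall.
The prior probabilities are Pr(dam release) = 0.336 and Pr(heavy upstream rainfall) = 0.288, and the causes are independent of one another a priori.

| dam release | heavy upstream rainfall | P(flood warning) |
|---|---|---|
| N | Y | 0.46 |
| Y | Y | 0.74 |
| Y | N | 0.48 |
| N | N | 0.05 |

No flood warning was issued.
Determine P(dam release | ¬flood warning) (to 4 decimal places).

P(¬flood warning) = 0.95·0.664·0.712 + 0.54·0.664·0.288 + 0.52·0.336·0.712 + 0.26·0.336·0.288 = 0.449130 + 0.103265 + 0.124401 + 0.025160 = 0.701956
Of this, 0.149561 comes from 0.124401 + 0.025160 (the dam release=true cases).
So P(dam release | ¬flood warning) = 0.149561/0.701956 ≈ 0.2131.

P(dam release | ¬flood warning) ≈ 0.2131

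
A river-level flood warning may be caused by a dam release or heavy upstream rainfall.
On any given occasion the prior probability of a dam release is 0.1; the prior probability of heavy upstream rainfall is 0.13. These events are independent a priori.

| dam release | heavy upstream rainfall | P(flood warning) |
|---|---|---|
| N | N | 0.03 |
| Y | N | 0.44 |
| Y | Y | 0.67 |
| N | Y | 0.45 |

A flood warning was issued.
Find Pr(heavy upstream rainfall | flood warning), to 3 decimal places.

Pr(heavy upstream rainfall | flood warning) ≈ 0.498

By total probability over the 4 (dam release, heavy upstream rainfall) configurations:
  P(flood warning) = 0.03×0.9×0.87 + 0.45×0.9×0.13 + 0.44×0.1×0.87 + 0.67×0.1×0.13
        = 0.023490 + 0.052650 + 0.038280 + 0.008710 = 0.123130
Configurations with heavy upstream rainfall contribute 0.061360, so
  P(heavy upstream rainfall | flood warning) = 0.061360 / 0.123130 ≈ 0.498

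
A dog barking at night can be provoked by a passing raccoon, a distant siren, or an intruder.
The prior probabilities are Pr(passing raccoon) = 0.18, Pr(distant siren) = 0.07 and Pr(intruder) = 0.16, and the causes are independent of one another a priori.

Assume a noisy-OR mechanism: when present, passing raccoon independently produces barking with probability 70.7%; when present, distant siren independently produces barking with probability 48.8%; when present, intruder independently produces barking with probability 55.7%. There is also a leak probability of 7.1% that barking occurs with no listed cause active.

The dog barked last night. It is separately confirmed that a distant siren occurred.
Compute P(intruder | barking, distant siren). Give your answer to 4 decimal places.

Under noisy-OR, P(barking | causes) = 1 − (1−0.071)·∏(1−qᵢ) over the active causes.
Enumerate the 4 (passing raccoon, intruder) configurations and weight by the priors:
  P(barking | distant siren) = 0.524352*0.82*0.84 + 0.789288*0.82*0.16 + 0.860635*0.18*0.84 + 0.938261*0.18*0.16
        = 0.361174 + 0.103555 + 0.130128 + 0.027022 = 0.621879
Keeping only the intruder-present terms gives 0.130577, so
  P(intruder | barking, distant siren) = 0.130577 / 0.621879 ≈ 0.2100

P(intruder | barking, distant siren) ≈ 0.2100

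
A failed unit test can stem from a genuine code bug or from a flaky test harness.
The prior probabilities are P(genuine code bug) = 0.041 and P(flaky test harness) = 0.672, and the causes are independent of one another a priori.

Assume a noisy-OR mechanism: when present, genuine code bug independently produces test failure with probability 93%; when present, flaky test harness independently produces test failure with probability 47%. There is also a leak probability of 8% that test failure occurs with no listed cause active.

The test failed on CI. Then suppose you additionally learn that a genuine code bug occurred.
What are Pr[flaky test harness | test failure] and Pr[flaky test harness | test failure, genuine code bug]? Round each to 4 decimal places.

Under noisy-OR, P(test failure | causes) = 1 − (1−0.08)·∏(1−qᵢ) over the active causes.
For the numerator, keep only flaky test harness=true terms: 0.330215 + 0.026612 = 0.356827
Denominator P(test failure): 0.08×0.959×0.328 + 0.5124×0.959×0.672 + 0.9356×0.041×0.328 + 0.965868×0.041×0.672 = 0.394573
Posterior = 0.356827 / 0.394573 ≈ 0.9043

Now condition on the additional information:
P(test failure | genuine code bug) = 0.9356*0.328 + 0.965868*0.672 = 0.306877 + 0.649063 = 0.955940
Restricting to configurations with flaky test harness present: 0.965868*0.672 = 0.649063.
P(flaky test harness | test failure, genuine code bug) = 0.649063 / 0.955940 ≈ 0.6790
This is intercausal reasoning (explaining away): once genuine code bug accounts for the test failure, flaky test harness becomes less likely.

Pr[flaky test harness | test failure] ≈ 0.9043; Pr[flaky test harness | test failure, genuine code bug] ≈ 0.6790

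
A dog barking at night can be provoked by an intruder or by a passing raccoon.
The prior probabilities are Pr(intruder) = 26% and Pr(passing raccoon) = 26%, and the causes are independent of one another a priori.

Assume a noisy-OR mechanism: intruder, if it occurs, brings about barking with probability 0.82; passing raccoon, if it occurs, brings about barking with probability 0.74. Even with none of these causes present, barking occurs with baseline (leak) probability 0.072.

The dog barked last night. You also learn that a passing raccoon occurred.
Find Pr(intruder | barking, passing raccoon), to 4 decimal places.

Under noisy-OR, P(barking | causes) = 1 − (1−0.072)·∏(1−qᵢ) over the active causes.
Numerator (weight on configurations with intruder): 0.95657×0.26 = 0.248708
Normalizer over all consistent configurations: 0.75872×0.74 + 0.95657×0.26 = 0.810161
Posterior = 0.248708 / 0.810161 ≈ 0.3070

Pr(intruder | barking, passing raccoon) ≈ 0.3070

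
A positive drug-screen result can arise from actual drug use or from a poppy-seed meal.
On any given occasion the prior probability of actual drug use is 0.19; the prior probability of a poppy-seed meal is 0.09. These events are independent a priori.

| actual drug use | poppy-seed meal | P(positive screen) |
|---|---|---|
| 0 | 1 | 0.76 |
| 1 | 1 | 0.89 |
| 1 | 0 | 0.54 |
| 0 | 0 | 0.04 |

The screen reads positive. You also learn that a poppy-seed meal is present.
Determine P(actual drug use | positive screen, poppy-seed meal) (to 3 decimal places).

P(positive screen | poppy-seed meal) = 0.76·0.81 + 0.89·0.19 = 0.615600 + 0.169100 = 0.784700
Of this, 0.169100 comes from 0.89·0.19 (the actual drug use=true cases).
P(actual drug use | positive screen, poppy-seed meal) = 0.169100 / 0.784700 ≈ 0.215

P(actual drug use | positive screen, poppy-seed meal) ≈ 0.215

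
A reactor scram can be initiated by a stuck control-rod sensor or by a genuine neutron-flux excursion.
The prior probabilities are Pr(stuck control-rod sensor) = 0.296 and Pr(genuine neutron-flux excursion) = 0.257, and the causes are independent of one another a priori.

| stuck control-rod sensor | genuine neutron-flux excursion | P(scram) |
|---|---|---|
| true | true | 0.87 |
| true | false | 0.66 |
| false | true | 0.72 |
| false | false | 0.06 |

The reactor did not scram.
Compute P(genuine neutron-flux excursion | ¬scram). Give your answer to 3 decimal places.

P(genuine neutron-flux excursion | ¬scram) ≈ 0.097

By total probability over the 4 (stuck control-rod sensor, genuine neutron-flux excursion) configurations:
  P(¬scram) = 0.94×0.704×0.743 + 0.28×0.704×0.257 + 0.34×0.296×0.743 + 0.13×0.296×0.257
        = 0.491688 + 0.050660 + 0.074776 + 0.009889 = 0.627013
Keeping only the genuine neutron-flux excursion-present terms gives 0.060549, so
  P(genuine neutron-flux excursion | ¬scram) = 0.060549 / 0.627013 ≈ 0.097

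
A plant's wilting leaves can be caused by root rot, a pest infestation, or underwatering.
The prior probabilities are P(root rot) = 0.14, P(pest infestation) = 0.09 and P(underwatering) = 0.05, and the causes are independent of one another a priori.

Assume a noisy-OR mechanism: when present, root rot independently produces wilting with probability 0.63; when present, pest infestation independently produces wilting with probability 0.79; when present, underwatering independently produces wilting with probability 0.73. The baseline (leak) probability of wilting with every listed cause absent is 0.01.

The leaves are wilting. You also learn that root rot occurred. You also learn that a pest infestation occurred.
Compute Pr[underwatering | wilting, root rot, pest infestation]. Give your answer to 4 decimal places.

Pr[underwatering | wilting, root rot, pest infestation] ≈ 0.0529

Under noisy-OR, P(wilting | causes) = 1 − (1−0.01)·∏(1−qᵢ) over the active causes.
P(wilting | root rot, pest infestation) = 0.923077·0.95 + 0.979231·0.05 = 0.876923 + 0.048962 = 0.925885
The underwatering-present share is 0.979231·0.05 = 0.048962.
So P(underwatering | wilting, root rot, pest infestation) = 0.048962/0.925885 ≈ 0.0529.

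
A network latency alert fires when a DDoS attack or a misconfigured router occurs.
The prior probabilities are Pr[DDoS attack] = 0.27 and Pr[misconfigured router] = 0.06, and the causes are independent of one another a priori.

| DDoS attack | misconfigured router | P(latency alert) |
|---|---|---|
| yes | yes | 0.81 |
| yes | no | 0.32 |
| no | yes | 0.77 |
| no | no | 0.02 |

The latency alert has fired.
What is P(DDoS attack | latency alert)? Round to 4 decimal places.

P(DDoS attack | latency alert) ≈ 0.6653

Weight on DDoS attack=true, given the evidence: 0.081216 + 0.013122 = 0.094338
Normalizer over all consistent configurations: 0.02*0.73*0.94 + 0.77*0.73*0.06 + 0.32*0.27*0.94 + 0.81*0.27*0.06 = 0.141788
Posterior = 0.094338 / 0.141788 ≈ 0.6653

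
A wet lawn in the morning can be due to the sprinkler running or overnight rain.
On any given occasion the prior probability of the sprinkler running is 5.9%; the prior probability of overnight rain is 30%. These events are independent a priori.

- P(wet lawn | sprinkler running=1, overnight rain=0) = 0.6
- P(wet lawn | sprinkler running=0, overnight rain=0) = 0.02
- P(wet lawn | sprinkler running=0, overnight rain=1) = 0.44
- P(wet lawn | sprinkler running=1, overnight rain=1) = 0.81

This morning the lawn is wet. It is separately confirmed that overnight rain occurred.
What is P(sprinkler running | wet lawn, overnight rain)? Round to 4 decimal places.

For the numerator, keep only sprinkler running=true terms: 0.81*0.059 = 0.047790
Denominator P(wet lawn | overnight rain): 0.44*0.941 + 0.81*0.059 = 0.461830
P(sprinkler running | wet lawn, overnight rain) = 0.047790/0.461830 ≈ 0.1035

P(sprinkler running | wet lawn, overnight rain) ≈ 0.1035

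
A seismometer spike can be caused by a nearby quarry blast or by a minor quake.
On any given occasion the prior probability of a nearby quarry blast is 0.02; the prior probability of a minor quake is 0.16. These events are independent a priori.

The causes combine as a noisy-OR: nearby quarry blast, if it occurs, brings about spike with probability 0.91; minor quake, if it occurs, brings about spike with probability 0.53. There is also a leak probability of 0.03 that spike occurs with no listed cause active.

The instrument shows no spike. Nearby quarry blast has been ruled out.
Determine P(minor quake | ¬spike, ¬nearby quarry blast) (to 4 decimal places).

Under noisy-OR, P(spike | causes) = 1 − (1−0.03)·∏(1−qᵢ) over the active causes.
Enumerate both values of minor quake and weight by the priors:
  P(¬spike | ¬nearby quarry blast) = 0.97×0.84 + 0.4559×0.16
        = 0.814800 + 0.072944 = 0.887744
Keeping only the minor quake-present terms gives 0.072944, so
  P(minor quake | ¬spike, ¬nearby quarry blast) = 0.072944 / 0.887744 ≈ 0.0822

P(minor quake | ¬spike, ¬nearby quarry blast) ≈ 0.0822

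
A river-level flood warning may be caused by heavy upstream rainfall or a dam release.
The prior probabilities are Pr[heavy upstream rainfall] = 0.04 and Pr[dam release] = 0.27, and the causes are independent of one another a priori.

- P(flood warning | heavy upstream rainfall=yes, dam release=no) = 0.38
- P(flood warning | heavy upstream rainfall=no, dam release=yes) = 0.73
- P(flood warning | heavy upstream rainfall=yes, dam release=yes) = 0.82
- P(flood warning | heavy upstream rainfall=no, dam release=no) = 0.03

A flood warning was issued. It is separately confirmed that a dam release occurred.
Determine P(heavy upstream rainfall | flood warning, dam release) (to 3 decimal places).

Enumerate both values of heavy upstream rainfall and weight by the priors:
  P(flood warning | dam release) = 0.73·0.96 + 0.82·0.04
        = 0.700800 + 0.032800 = 0.733600
Configurations with heavy upstream rainfall contribute 0.032800, so
  P(heavy upstream rainfall | flood warning, dam release) = 0.032800 / 0.733600 ≈ 0.045

P(heavy upstream rainfall | flood warning, dam release) ≈ 0.045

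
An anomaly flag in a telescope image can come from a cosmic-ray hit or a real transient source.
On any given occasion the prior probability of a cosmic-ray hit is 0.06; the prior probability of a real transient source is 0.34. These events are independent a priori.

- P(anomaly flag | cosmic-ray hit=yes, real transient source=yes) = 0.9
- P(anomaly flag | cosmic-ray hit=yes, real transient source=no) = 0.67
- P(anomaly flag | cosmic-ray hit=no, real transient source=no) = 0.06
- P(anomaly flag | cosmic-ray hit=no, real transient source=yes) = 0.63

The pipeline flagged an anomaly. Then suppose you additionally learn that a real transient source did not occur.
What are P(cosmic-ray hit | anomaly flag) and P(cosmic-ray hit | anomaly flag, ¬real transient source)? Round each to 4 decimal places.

P(cosmic-ray hit | anomaly flag) ≈ 0.1584; P(cosmic-ray hit | anomaly flag, ¬real transient source) ≈ 0.4161

P(anomaly flag) = 0.06·0.94·0.66 + 0.63·0.94·0.34 + 0.67·0.06·0.66 + 0.9·0.06·0.34 = 0.037224 + 0.201348 + 0.026532 + 0.018360 = 0.283464
Restricting to configurations with cosmic-ray hit present: 0.026532 + 0.018360 = 0.044892.
Hence the posterior is 0.044892/0.283464 ≈ 0.1584.

Now also conditioning on real transient source≠true:
Weight on cosmic-ray hit=true, given the evidence: 0.67*0.06 = 0.040200
Denominator P(anomaly flag | ¬real transient source): 0.06*0.94 + 0.67*0.06 = 0.096600
Posterior = 0.040200 / 0.096600 ≈ 0.4161
Ruling out real transient source raises the posterior on cosmic-ray hit — the flip side of explaining away.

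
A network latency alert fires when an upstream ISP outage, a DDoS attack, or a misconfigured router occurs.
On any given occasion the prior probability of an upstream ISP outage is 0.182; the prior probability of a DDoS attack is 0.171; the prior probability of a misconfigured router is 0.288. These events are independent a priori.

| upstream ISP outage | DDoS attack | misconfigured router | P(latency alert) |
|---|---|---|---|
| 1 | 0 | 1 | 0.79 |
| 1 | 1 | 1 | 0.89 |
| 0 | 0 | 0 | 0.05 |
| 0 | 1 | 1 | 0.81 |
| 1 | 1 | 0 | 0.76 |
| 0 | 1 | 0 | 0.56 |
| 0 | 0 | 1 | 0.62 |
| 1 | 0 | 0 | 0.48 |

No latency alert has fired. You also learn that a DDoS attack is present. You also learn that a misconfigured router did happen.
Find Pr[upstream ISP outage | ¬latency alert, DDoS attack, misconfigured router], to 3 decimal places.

P(¬latency alert | DDoS attack, misconfigured router) = 0.19·0.818 + 0.11·0.182 = 0.155420 + 0.020020 = 0.175440
Of this, 0.020020 comes from 0.11·0.182 (the upstream ISP outage=true cases).
P(upstream ISP outage | ¬latency alert, DDoS attack, misconfigured router) = 0.020020 / 0.175440 ≈ 0.114

Pr[upstream ISP outage | ¬latency alert, DDoS attack, misconfigured router] ≈ 0.114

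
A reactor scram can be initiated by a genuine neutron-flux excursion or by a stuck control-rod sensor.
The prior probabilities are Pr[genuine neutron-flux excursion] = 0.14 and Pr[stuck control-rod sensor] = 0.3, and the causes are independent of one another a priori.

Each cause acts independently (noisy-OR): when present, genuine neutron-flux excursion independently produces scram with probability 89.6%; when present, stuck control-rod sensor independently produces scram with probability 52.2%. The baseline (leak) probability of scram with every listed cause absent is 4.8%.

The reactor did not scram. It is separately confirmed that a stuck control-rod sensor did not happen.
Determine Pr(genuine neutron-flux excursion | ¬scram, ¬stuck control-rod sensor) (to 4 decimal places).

Pr(genuine neutron-flux excursion | ¬scram, ¬stuck control-rod sensor) ≈ 0.0166

Under noisy-OR, P(scram | causes) = 1 − (1−0.048)·∏(1−qᵢ) over the active causes.
P(¬scram | ¬stuck control-rod sensor) = 0.952·0.86 + 0.099008·0.14 = 0.818720 + 0.013861 = 0.832581
The genuine neutron-flux excursion-present share is 0.099008·0.14 = 0.013861.
P(genuine neutron-flux excursion | ¬scram, ¬stuck control-rod sensor) = 0.013861 / 0.832581 ≈ 0.0166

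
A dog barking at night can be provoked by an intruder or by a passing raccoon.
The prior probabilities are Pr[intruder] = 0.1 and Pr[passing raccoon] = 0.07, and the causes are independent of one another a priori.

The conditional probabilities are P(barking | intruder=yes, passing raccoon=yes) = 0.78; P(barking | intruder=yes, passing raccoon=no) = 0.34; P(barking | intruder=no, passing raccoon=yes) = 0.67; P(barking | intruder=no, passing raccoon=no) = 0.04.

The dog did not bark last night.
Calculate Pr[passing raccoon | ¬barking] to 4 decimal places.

For the numerator, keep only passing raccoon=true terms: 0.020790 + 0.001540 = 0.022330
Normalizer over all consistent configurations: 0.96·0.9·0.93 + 0.33·0.9·0.07 + 0.66·0.1·0.93 + 0.22·0.1·0.07 = 0.887230
P(passing raccoon | ¬barking) = 0.022330/0.887230 ≈ 0.0252

Pr[passing raccoon | ¬barking] ≈ 0.0252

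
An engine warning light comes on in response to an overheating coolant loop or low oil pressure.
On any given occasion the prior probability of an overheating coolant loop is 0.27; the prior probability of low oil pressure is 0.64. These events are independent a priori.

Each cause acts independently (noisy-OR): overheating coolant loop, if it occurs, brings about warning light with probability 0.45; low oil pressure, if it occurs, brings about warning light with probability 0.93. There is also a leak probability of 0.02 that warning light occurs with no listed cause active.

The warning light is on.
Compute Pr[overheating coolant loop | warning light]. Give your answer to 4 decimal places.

Pr[overheating coolant loop | warning light] ≈ 0.3240

Under noisy-OR, P(warning light | causes) = 1 − (1−0.02)·∏(1−qᵢ) over the active causes.
Numerator (weight on configurations with overheating coolant loop): 0.044809 + 0.166280 = 0.211089
The normalizing constant is 0.02×0.73×0.36 + 0.9314×0.73×0.64 + 0.461×0.27×0.36 + 0.96227×0.27×0.64 = 0.651495
Posterior = 0.211089 / 0.651495 ≈ 0.3240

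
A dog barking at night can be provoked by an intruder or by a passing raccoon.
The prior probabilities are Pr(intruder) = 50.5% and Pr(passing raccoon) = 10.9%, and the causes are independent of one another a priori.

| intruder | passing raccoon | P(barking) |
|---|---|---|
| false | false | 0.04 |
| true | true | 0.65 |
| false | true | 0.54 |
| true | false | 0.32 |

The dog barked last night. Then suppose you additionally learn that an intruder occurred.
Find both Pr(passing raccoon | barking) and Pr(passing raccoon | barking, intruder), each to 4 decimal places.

Pr(passing raccoon | barking) ≈ 0.2865; Pr(passing raccoon | barking, intruder) ≈ 0.1990

Weight on passing raccoon=true, given the evidence: 0.029136 + 0.035779 = 0.064915
Denominator P(barking): 0.04×0.495×0.891 + 0.54×0.495×0.109 + 0.32×0.505×0.891 + 0.65×0.505×0.109 = 0.226543
P(passing raccoon | barking) = 0.064915/0.226543 ≈ 0.2865

Now also conditioning on intruder=true:
Numerator (weight on configurations with passing raccoon): 0.65*0.109 = 0.070850
Denominator P(barking | intruder): 0.32*0.891 + 0.65*0.109 = 0.355970
P(passing raccoon | barking, intruder) = 0.070850/0.355970 ≈ 0.1990
This is intercausal reasoning (explaining away): once intruder accounts for the barking, passing raccoon becomes less likely.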